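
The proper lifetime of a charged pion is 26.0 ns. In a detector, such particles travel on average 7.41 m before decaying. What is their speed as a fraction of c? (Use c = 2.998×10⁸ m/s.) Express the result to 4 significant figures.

0.6890c

Let x = d/(cτ) = 7.410 m / (2.998×10⁸ m/s × 2.600×10^-8 s) = 0.95063. Since d = βγcτ, x = βγ = β/√(1−β²).
Solving: β² = x²/(1+x²) = 0.903697/1.903697 = 0.474706, so β = 0.6890.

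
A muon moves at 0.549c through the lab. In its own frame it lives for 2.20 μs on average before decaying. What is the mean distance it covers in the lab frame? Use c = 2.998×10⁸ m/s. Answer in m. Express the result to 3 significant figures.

Lorentz factor: γ = (1 − 0.301401)^(−1/2) = 1.1964.
Lab-frame lifetime: Δt = γτ = 1.1964 × 2.20 μs = 2.6321 μs.
Distance: d = vΔt = 0.549 × 2.998×10⁸ m/s × 2.6321×10^-6 s = 433 m.

433 m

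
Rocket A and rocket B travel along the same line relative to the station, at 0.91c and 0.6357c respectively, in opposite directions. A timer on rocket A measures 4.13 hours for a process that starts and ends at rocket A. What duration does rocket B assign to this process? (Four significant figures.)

20.37 hours

Speed of rocket A in rocket B's frame: u = (v_A + v_B)/(1 + v_A v_B/c²) = (0.91 + 0.6357)/(1 + 0.91×0.6357) = 1.5457/1.578487 = 0.97923; |u| = 0.97923c.
γ for this relative speed: γ = 1/√(1 − 0.958891) = 4.9321.
The clock on rocket A records proper time, so rocket B measures Δt = γΔτ = 4.9321 × 4.13 = 20.37 hours.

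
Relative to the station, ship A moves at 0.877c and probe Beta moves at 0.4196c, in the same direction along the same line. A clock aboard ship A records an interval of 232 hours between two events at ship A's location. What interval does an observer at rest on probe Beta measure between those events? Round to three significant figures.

336 hours

Speed of ship A in probe Beta's frame: u = (v_A − v_B)/(1 − v_A v_B/c²) = (0.877 − 0.4196)/(1 − 0.877×0.4196) = 0.4574/0.6320108 = 0.72372; |u| = 0.72372c.
γ for this relative speed: γ = 1/√(1 − 0.523771) = 1.4491.
Ship A's interval is proper; time dilation gives Δt_B = γΔτ = 1.4491 × 232 hours = 336 hours.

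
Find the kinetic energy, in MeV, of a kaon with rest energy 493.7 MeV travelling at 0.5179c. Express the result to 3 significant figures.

83.4 MeV

With β = 0.5179, γ = 1/√(1 − 0.5179²) = 1/√0.73177959 = 1.16899.
Kinetic energy: K = (γ − 1)mc² = (1.16899 − 1) × 493.7 MeV = 0.16899 × 493.7 = 83.4 MeV.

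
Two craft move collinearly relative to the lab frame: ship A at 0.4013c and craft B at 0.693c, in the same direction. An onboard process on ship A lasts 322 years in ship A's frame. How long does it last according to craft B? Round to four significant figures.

Speed of ship A in craft B's frame: u = (v_A − v_B)/(1 − v_A v_B/c²) = (0.4013 − 0.693)/(1 − 0.4013×0.693) = −0.2917/0.7218991 = −0.40407; |u| = 0.40407c.
γ for this relative speed: γ = 1/√(1 − 0.163273) = 1.0932.
Ship A's interval is proper; time dilation gives Δt_B = γΔτ = 1.0932 × 322 years = 352.0 years.

352.0 years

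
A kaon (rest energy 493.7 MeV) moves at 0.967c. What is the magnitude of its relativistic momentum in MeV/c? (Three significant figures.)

γ = 1/√(1 − β²) = 1/√(1 − 0.935089) = 1/√0.064911 = 1/0.254776 = 3.925.
Momentum: p = γβ·mc = 3.925 × 0.967 × 493.7 MeV/c = 1870 MeV/c.

1870 MeV/c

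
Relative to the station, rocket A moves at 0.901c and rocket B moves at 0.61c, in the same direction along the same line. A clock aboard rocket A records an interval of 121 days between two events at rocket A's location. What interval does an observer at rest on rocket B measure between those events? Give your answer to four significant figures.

158.5 days

Speed of rocket A in rocket B's frame: u = (v_A − v_B)/(1 − v_A v_B/c²) = (0.901 − 0.61)/(1 − 0.901×0.61) = 0.291/0.45039 = 0.64611; |u| = 0.64611c.
At |u| = 0.64611c, γ = (1 − 0.417458)^(−1/2) = 1.3102.
Rocket A's interval is proper; time dilation gives Δt_B = γΔτ = 1.3102 × 121 days = 158.5 days.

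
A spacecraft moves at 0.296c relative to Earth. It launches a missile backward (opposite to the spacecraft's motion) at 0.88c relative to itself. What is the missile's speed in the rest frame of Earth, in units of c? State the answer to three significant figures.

0.790c

In units of c, u = (u' + v)/(1 + u'v) with u' = −0.88 and v = 0.296.
Numerator: −0.88 + 0.296 = −0.584. Denominator: 1 + (−0.88)(0.296) = 0.73952.
u = −0.584/0.73952 = −0.7897, so the speed is 0.790c.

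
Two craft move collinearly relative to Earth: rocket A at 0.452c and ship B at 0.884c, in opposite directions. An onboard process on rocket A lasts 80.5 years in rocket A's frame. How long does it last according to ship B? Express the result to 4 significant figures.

Transform rocket A's velocity into ship B's frame: (0.452 + 0.884)/(1 + 0.452·0.884) = 1.336/1.399568, so the relative speed is 0.95458c.
At |u| = 0.95458c, γ = (1 − 0.911223)^(−1/2) = 3.3562.
The clock on rocket A records proper time, so ship B measures Δt = γΔτ = 3.3562 × 80.5 = 270.2 years.

270.2 years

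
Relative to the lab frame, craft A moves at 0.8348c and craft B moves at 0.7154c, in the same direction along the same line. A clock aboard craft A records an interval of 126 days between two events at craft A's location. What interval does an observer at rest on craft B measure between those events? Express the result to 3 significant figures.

Transform craft A's velocity into craft B's frame: (0.8348 − 0.7154)/(1 − 0.8348·0.7154) = 0.1194/0.40278408, so the relative speed is 0.29644c.
At |u| = 0.29644c, γ = (1 − 0.0878767)^(−1/2) = 1.0471.
The clock on craft A records proper time, so craft B measures Δt = γΔτ = 1.0471 × 126 = 132 days.

132 days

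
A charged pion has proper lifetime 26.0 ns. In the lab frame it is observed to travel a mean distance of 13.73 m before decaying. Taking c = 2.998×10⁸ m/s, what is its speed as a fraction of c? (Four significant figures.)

0.8696c

d = βγcτ ⇒ βγ = d/(cτ) = 13.73 m / (7.7948 m) = 1.7614.
β = (βγ)/√(1+(βγ)²) = 1.7614/√4.10253 = 0.8696.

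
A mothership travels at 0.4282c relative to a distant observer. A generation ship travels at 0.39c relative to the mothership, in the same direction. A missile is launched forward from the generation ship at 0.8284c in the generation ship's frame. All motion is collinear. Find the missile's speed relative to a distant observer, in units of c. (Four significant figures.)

Compose velocities in two stages. Stage 1 (into S'): u₁ = (0.8284+0.39)/(1+0.8284×0.39) = 0.92088.
Stage 2 (into S): u = (0.92088+0.4282)/(1+0.92088×0.4282) = 0.96755, so the speed is 0.9676c.

0.9676c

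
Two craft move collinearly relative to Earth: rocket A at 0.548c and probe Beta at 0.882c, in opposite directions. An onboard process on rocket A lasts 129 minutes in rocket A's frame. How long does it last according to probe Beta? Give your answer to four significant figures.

Speed of rocket A in probe Beta's frame: u = (v_A + v_B)/(1 + v_A v_B/c²) = (0.548 + 0.882)/(1 + 0.548×0.882) = 1.43/1.483336 = 0.96404; |u| = 0.96404c.
γ for this relative speed: γ = 1/√(1 − 0.929373) = 3.7628.
The clock on rocket A records proper time, so probe Beta measures Δt = γΔτ = 3.7628 × 129 = 485.4 minutes.

485.4 minutes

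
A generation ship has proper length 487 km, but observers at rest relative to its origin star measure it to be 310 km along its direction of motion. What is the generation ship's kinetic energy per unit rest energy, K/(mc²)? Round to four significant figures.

γ = L₀/L = 487/310 = 1.57097.
Since K = (γ−1)mc², K/(mc²) = 1.57097 − 1 = 0.5710.

0.5710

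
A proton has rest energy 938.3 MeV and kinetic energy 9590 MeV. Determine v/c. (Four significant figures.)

0.9960

γ = 1 + K/(mc²) = 1 + 9590/938.3 = 11.221.
β = √(1 − 1/γ²) = √(1 − 0.00794213) = √0.99205787 = 0.9960.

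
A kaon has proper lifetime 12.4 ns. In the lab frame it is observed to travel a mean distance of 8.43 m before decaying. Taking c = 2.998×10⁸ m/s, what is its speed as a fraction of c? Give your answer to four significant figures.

Let x = d/(cτ) = 8.430 m / (2.998×10⁸ m/s × 1.240×10^-8 s) = 2.2676. Since d = βγcτ, x = βγ = β/√(1−β²).
Solving: β² = x²/(1+x²) = 5.14201/6.14201 = 0.837187, so β = 0.9150.

0.9150c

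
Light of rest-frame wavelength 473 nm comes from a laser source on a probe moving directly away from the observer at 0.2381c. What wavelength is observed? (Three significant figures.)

603 nm

Relativistic Doppler for wavelength: λ_obs = λ_src · √((1+β)/(1−β)).
With β = 0.2381: factor = √(1.2381/0.7619) = 1.2748.
λ_obs = 473 × 1.2748 = 603 nm.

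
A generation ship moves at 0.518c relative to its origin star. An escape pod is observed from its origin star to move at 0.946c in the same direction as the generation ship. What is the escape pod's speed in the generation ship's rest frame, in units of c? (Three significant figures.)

0.839c

Transform to the generation ship's frame: u' = (u − v)/(1 − uv/c²).
u' = (0.946 − 0.518)/(1 − 0.946×0.518) = 0.428/0.509972 = 0.83926.
Speed in the generation ship's frame: 0.839c (in the same direction).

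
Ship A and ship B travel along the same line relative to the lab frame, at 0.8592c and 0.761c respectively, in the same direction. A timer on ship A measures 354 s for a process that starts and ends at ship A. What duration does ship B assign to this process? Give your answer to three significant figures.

The velocity of ship A relative to ship B is (0.8592 − 0.761)c / (1 − 0.8592×0.761) = 0.28369c; relative speed 0.28369c.
At |u| = 0.28369c, γ = (1 − 0.08048)^(−1/2) = 1.0428.
Ship A's interval is proper; time dilation gives Δt_B = γΔτ = 1.0428 × 354 s = 369 s.

369 s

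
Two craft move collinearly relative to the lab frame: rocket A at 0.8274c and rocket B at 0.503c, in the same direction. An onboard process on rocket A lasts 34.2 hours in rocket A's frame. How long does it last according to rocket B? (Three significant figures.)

41.1 hours

Speed of rocket A in rocket B's frame: u = (v_A − v_B)/(1 − v_A v_B/c²) = (0.8274 − 0.503)/(1 − 0.8274×0.503) = 0.3244/0.5838178 = 0.55565; |u| = 0.55565c.
At |u| = 0.55565c, γ = (1 − 0.308747)^(−1/2) = 1.2028.
Rocket A's interval is proper; time dilation gives Δt_B = γΔτ = 1.2028 × 34.2 hours = 41.1 hours.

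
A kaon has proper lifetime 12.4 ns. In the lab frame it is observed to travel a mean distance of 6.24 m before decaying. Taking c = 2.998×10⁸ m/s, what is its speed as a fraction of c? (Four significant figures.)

Let x = d/(cτ) = 6.240 m / (2.998×10⁸ m/s × 1.240×10^-8 s) = 1.6785. Since d = βγcτ, x = βγ = β/√(1−β²).
Solving: β² = x²/(1+x²) = 2.81736/3.81736 = 0.738039, so β = 0.8591.

0.8591c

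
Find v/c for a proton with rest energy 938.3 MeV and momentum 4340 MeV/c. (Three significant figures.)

βγ = pc/(mc²) = 4340/938.3 = 4.6254.
Since γ² = 1 + (βγ)² = 22.3943, γ = √22.3943 = 4.73226, and β = (βγ)/γ = 4.6254/4.73226 = 0.977.

0.977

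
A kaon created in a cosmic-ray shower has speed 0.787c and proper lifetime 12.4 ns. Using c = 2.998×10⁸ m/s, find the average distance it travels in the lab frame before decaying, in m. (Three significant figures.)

4.74 m

With β = 0.787, γ = 1/√(1 − 0.787²) = 1/√0.380631 = 1.6209.
Lab-frame lifetime: Δt = γτ = 1.6209 × 12.4 ns = 20.099 ns.
Distance: d = vΔt = 0.787 × 2.998×10⁸ m/s × 2.0099×10^-8 s = 4.74 m.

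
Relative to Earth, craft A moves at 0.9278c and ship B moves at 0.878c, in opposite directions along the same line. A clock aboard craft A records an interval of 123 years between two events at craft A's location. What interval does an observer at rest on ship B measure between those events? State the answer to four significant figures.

Transform craft A's velocity into ship B's frame: (0.9278 + 0.878)/(1 + 0.9278·0.878) = 1.8058/1.8146084, so the relative speed is 0.99515c.
γ for this relative speed: γ = 1/√(1 − 0.990324) = 10.166.
Craft A's interval is proper; time dilation gives Δt_B = γΔτ = 10.166 × 123 years = 1250 years.

1250 years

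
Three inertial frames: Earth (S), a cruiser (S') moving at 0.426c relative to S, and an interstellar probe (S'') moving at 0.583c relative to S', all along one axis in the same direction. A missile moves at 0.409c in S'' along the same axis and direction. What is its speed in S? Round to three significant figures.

First combine the missile and interstellar probe (S''→S'): u₁ = (0.409 + 0.583)/(1 + 0.409×0.583) = 0.992/1.238447 = 0.801.
Then combine with the cruiser (S'→S): u = (0.801 + 0.426)/(1 + 0.801×0.426) = 1.227/1.341226 = 0.91483.

0.915c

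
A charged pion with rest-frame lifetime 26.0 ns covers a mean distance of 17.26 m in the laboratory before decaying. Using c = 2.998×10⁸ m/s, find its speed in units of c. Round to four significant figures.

Let x = d/(cτ) = 17.26 m / (2.998×10⁸ m/s × 2.600×10^-8 s) = 2.2143. Since d = βγcτ, x = βγ = β/√(1−β²).
Solving: β² = x²/(1+x²) = 4.90312/5.90312 = 0.830598, so β = 0.9114.

0.9114c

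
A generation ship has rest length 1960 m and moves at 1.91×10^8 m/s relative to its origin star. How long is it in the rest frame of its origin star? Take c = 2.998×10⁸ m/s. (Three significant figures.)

1510 m

β = v/c = (1.91×10^8 m/s)/(2.998×10⁸ m/s) = 0.637091.
γ = 1/√(1 − β²) = 1/√(1 − 0.4058849) = 1/√0.5941151 = 1/0.770789 = 1.2974.
Length contraction: L = L₀/γ = 1960/1.2974 = 1510 m.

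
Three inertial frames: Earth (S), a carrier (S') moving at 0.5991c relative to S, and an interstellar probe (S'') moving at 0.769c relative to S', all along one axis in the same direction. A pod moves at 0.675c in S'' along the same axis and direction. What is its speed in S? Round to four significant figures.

Apply u = (u'+v)/(1+u'v) twice. Pod in the carrier frame: (0.675+0.769)/(1+0.675·0.769) = 1.444/1.519075 = 0.95058c.
That velocity, transformed to the rest frame of Earth: (0.95058+0.5991)/(1+0.95058·0.5991) = 1.54968/1.569492478 = 0.98738c.

0.9874c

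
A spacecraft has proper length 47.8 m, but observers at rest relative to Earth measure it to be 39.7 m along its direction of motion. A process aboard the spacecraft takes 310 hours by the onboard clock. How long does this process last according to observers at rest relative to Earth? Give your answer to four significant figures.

373.2 hours

γ = L₀/L = 47.8/39.7 = 1.20403.
The same γ dilates the second interval: 1.20403 × 310 hours = 373.2 hours.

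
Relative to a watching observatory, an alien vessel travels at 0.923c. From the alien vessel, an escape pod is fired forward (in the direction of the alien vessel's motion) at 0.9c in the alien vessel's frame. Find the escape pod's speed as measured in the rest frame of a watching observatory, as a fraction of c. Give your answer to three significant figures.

0.996c

Relativistic velocity addition: u = (u' + v)/(1 + u'v/c²), with u' = 0.9c and v = 0.923c.
Numerator: 0.9 + 0.923 = 1.823. Denominator: 1 + (0.9)(0.923) = 1.8307.
u = 1.823/1.8307 = 0.99579, so the speed is 0.996c.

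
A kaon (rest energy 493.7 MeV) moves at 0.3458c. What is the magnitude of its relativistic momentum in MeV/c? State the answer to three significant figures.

With β = 0.3458, γ = 1/√(1 − 0.3458²) = 1/√0.88042236 = 1.0657.
Momentum: p = γβ·mc = 1.0657 × 0.3458 × 493.7 MeV/c = 182 MeV/c.

182 MeV/c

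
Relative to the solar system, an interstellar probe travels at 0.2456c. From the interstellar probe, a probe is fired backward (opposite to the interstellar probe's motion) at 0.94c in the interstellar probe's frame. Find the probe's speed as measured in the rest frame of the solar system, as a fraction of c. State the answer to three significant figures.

Relativistic velocity addition: u = (u' + v)/(1 + u'v/c²), with u' = −0.94c and v = 0.2456c.
Numerator: −0.94 + 0.2456 = −0.6944. Denominator: 1 + (−0.94)(0.2456) = 0.769136.
u = −0.6944/0.769136 = −0.90283, so the speed is 0.903c.

0.903c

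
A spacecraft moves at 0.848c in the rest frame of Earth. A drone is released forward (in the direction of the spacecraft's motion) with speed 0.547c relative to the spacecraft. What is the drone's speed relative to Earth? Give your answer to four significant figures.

0.9530c

Relativistic velocity addition: u = (u' + v)/(1 + u'v/c²), with u' = 0.547c and v = 0.848c.
Numerator: 0.547 + 0.848 = 1.395. Denominator: 1 + (0.547)(0.848) = 1.463856.
u = 1.395/1.463856 = 0.95296, so the speed is 0.9530c.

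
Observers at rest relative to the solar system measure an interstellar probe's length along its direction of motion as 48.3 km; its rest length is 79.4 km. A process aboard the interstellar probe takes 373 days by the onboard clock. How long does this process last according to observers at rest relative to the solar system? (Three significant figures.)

613 days

Length contraction gives γ = L₀/L = 79.4/48.3 = 1.64389.
The same γ dilates the second interval: 1.64389 × 373 days = 613 days.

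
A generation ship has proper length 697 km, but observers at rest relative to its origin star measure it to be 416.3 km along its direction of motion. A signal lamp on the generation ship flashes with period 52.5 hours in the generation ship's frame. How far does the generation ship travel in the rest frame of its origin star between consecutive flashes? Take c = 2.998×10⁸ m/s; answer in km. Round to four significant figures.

γ = L₀/L = 697/416.3 = 1.67427.
β = √(1 − 1/γ²) = 0.80204. Lab-frame period = γτ = 1.67427×52.5 hours = 87.899 hours. Distance = βc × γτ = 0.80204 × 2.998×10⁸ m/s × 316436.4 s = 7.6088×10^13 m = 7.609×10^10 km.

7.609×10^10 km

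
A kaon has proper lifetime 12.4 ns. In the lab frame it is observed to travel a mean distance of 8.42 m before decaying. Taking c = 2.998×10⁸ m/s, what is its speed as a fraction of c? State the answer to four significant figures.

0.9148c

Lab distance = (lab lifetime)·v = γτ·βc, so βγ = d/(cτ) = 8.420/(2.998×10⁸ × 1.240×10^-8) = 2.265.
With βγ = 2.265: γ² = 1 + (βγ)² = 6.13023, and β = (βγ)/γ = 2.265/2.47593 = 0.9148.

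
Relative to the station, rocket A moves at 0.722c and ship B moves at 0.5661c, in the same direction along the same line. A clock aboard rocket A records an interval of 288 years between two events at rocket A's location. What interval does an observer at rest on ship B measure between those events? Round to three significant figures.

The velocity of rocket A relative to ship B is (0.722 − 0.5661)c / (1 − 0.722×0.5661) = 0.26367c; relative speed 0.26367c.
γ for this relative speed: γ = 1/√(1 − 0.0695219) = 1.0367.
Rocket A's interval is proper; time dilation gives Δt_B = γΔτ = 1.0367 × 288 years = 299 years.

299 years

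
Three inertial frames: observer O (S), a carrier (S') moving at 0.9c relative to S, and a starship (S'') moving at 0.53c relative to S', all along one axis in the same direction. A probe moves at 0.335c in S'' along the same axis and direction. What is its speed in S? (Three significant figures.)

Apply u = (u'+v)/(1+u'v) twice. Probe in the carrier frame: (0.335+0.53)/(1+0.335·0.53) = 0.865/1.17755 = 0.73458c.
That velocity, transformed to the rest frame of observer O: (0.73458+0.9)/(1+0.73458·0.9) = 1.63458/1.661122 = 0.98402c.

0.984c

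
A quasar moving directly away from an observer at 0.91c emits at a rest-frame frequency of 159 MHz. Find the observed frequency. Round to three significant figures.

34.5 MHz

Relativistic Doppler (source moving away): f_obs = f_src · √((1−β)/(1+β)).
With β = 0.91: factor = √(0.09/1.91) = 0.21707.
f_obs = 159 × 0.21707 = 34.5 MHz.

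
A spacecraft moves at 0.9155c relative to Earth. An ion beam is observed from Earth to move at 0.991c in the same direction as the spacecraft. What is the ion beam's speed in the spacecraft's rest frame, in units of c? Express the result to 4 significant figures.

Transform to the spacecraft's frame: u' = (u − v)/(1 − uv/c²).
u' = (0.991 − 0.9155)/(1 − 0.991×0.9155) = 0.0755/0.0927395 = 0.81411.
Speed in the spacecraft's frame: 0.8141c (in the same direction).

0.8141c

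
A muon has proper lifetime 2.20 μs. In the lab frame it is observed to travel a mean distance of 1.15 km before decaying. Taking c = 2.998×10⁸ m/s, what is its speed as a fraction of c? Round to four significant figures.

d = βγcτ ⇒ βγ = d/(cτ) = 1150 m / (659.56 m) = 1.7436.
β = (βγ)/√(1+(βγ)²) = 1.7436/√4.04014 = 0.8675.

0.8675c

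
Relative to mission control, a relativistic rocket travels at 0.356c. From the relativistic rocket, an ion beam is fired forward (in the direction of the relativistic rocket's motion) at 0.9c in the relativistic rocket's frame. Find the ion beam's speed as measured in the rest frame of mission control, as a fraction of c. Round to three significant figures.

0.951c

In units of c, u = (u' + v)/(1 + u'v) with u' = 0.9 and v = 0.356.
Numerator: 0.9 + 0.356 = 1.256. Denominator: 1 + (0.9)(0.356) = 1.3204.
u = 1.256/1.3204 = 0.95123, so the speed is 0.951c.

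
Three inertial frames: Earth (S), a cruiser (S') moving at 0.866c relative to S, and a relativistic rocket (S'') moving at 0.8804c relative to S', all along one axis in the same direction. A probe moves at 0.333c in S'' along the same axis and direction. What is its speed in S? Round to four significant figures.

Apply u = (u'+v)/(1+u'v) twice. Probe in the cruiser frame: (0.333+0.8804)/(1+0.333·0.8804) = 1.2134/1.2931732 = 0.93831c.
That velocity, transformed to the rest frame of Earth: (0.93831+0.866)/(1+0.93831·0.866) = 1.80431/1.81257646 = 0.99544c.

0.9954c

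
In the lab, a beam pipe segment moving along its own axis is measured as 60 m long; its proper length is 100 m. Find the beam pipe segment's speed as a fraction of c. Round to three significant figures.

Length contraction gives γ = L₀/L = 100/60 = 1.6667.
β = √(1 − 1/γ²) = √0.640014 = 0.800.

0.800c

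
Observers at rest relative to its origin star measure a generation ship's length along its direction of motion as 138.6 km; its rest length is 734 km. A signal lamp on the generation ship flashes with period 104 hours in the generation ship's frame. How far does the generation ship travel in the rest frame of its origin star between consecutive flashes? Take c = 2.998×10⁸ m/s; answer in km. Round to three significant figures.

5.84×10^11 km

γ = L₀/L = 734/138.6 = 5.29582.
β = √(1 − 1/γ²) = 0.98201. Lab-frame period = γτ = 5.29582×104 hours = 550.77 hours. Distance = βc × γτ = 0.98201 × 2.998×10⁸ m/s × 1982772 s = 5.8374×10^14 m = 5.84×10^11 km.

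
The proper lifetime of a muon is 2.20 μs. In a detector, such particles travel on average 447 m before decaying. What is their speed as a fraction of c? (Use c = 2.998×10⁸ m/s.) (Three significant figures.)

0.561c

Lab distance = (lab lifetime)·v = γτ·βc, so βγ = d/(cτ) = 447.0/(2.998×10⁸ × 2.200×10^-6) = 0.67772.
With βγ = 0.67772: γ² = 1 + (βγ)² = 1.459304, and β = (βγ)/γ = 0.67772/1.20802 = 0.561.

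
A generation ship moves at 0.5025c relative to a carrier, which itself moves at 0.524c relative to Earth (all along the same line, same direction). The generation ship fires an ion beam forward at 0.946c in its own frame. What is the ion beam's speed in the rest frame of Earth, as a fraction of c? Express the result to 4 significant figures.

Compose velocities in two stages. Stage 1 (into S'): u₁ = (0.946+0.5025)/(1+0.946×0.5025) = 0.98179.
Stage 2 (into S): u = (0.98179+0.524)/(1+0.98179×0.524) = 0.99428, so the speed is 0.9943c.

0.9943c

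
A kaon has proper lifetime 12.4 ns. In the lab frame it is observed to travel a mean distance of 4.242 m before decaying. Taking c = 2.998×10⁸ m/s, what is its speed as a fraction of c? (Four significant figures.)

Let x = d/(cτ) = 4.242 m / (2.998×10⁸ m/s × 1.240×10^-8 s) = 1.1411. Since d = βγcτ, x = βγ = β/√(1−β²).
Solving: β² = x²/(1+x²) = 1.30211/2.30211 = 0.565616, so β = 0.7521.

0.7521c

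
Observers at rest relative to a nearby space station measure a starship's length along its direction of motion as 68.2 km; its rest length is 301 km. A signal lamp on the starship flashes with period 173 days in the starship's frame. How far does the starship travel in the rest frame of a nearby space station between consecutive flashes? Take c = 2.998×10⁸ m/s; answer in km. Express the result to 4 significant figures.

1.926×10^13 km

From L = L₀/γ: γ = 301/68.2 = 4.41349.
β = √(1 − 1/γ²) = 0.97399. Lab-frame period = γτ = 4.41349×173 days = 763.53 days. Distance = βc × γτ = 0.97399 × 2.998×10⁸ m/s × 65968992 s = 1.9263×10^16 m = 1.926×10^13 km.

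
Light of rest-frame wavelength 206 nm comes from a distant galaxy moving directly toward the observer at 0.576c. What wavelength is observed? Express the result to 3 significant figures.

Relativistic Doppler for wavelength: λ_obs = λ_src · √((1−β)/(1+β)).
With β = 0.576: factor = √(0.424/1.576) = 0.51869.
λ_obs = 206 × 0.51869 = 107 nm.

107 nm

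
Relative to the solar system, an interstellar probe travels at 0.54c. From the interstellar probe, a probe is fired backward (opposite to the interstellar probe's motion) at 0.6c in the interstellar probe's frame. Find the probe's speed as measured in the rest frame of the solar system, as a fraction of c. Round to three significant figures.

Relativistic velocity addition: u = (u' + v)/(1 + u'v/c²), with u' = −0.6c and v = 0.54c.
Numerator: −0.6 + 0.54 = −0.06. Denominator: 1 + (−0.6)(0.54) = 0.676.
u = −0.06/0.676 = −0.088757, so the speed is 0.0888c.

0.0888c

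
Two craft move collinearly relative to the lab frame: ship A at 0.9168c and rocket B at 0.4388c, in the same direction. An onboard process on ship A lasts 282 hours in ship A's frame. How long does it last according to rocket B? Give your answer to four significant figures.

Speed of ship A in rocket B's frame: u = (v_A − v_B)/(1 − v_A v_B/c²) = (0.9168 − 0.4388)/(1 − 0.9168×0.4388) = 0.478/0.59770816 = 0.79972; |u| = 0.79972c.
γ for this relative speed: γ = 1/√(1 − 0.639552) = 1.6656.
The clock on ship A records proper time, so rocket B measures Δt = γΔτ = 1.6656 × 282 = 469.7 hours.

469.7 hours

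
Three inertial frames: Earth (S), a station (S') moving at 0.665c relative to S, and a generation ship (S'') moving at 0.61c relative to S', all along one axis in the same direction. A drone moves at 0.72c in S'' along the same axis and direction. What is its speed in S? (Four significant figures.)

0.9843c

Apply u = (u'+v)/(1+u'v) twice. Drone in the station frame: (0.72+0.61)/(1+0.72·0.61) = 1.33/1.4392 = 0.92412c.
That velocity, transformed to the rest frame of Earth: (0.92412+0.665)/(1+0.92412·0.665) = 1.58912/1.6145398 = 0.98426c.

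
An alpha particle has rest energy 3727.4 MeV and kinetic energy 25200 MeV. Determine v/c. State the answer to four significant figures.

γ = 1 + K/(mc²) = 1 + 25200/3727.4 = 7.7607.
β = √(1 − 1/γ²) = √(1 − 0.0166034) = √0.9833966 = 0.9917.

0.9917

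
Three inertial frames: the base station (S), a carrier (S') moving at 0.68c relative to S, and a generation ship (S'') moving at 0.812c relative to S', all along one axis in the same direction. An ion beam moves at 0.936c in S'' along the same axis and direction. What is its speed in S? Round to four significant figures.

0.9987c

Compose velocities in two stages. Stage 1 (into S'): u₁ = (0.936+0.812)/(1+0.936×0.812) = 0.99316.
Stage 2 (into S): u = (0.99316+0.68)/(1+0.99316×0.68) = 0.99869, so the speed is 0.9987c.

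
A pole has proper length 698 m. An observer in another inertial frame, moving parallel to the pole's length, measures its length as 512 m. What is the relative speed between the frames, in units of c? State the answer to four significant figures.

Length contraction gives γ = L₀/L = 698/512 = 1.3633.
β = √(1 − 1/γ²) = √0.461957 = 0.6797.

0.6797c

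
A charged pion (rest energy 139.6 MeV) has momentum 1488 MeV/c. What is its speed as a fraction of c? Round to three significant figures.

0.996c

βγ = pc/(mc²) = 1488/139.6 = 10.659.
Since γ² = 1 + (βγ)² = 114.614, γ = √114.614 = 10.7058, and β = (βγ)/γ = 10.659/10.7058 = 0.996.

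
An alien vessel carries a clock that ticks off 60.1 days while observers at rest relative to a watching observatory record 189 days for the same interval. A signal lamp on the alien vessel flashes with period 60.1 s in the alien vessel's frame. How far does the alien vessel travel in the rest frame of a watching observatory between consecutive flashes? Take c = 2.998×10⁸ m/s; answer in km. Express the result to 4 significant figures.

From Δt = γΔτ: γ = 189/60.1 = 3.14476.
β = √(1 − 1/γ²) = 0.94809. Lab-frame period = γτ = 3.14476×60.1 s = 189 s. Distance = βc × γτ = 0.94809 × 2.998×10⁸ m/s × 189 s = 5.3721×10^10 m = 5.372×10^7 km.

5.372×10^7 km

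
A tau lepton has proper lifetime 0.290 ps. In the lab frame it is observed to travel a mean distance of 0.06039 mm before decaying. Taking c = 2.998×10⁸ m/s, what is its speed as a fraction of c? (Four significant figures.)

Let x = d/(cτ) = 6.039×10^-5 m / (2.998×10⁸ m/s × 2.900×10^-13 s) = 0.6946. Since d = βγcτ, x = βγ = β/√(1−β²).
Solving: β² = x²/(1+x²) = 0.482469/1.482469 = 0.32545, so β = 0.5705.

0.5705c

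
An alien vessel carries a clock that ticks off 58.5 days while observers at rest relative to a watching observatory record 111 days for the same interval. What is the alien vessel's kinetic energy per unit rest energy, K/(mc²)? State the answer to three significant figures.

0.897

From Δt = γΔτ: γ = 111/58.5 = 1.89744.
K/(mc²) = γ − 1 = 1.89744 − 1 = 0.897.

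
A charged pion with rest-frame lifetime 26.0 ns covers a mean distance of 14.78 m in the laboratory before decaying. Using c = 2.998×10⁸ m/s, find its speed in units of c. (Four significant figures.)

0.8845c

d = βγcτ ⇒ βγ = d/(cτ) = 14.78 m / (7.7948 m) = 1.8961.
β = (βγ)/√(1+(βγ)²) = 1.8961/√4.5952 = 0.8845.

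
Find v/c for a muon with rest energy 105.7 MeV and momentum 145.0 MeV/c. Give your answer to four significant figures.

pc/(mc²) = 145.0/105.7 = 1.3718 = βγ = β/√(1−β²).
So β² = x²/(1 + x²) with x = 1.3718: x² = 1.88184, β² = 1.88184/2.88184 = 0.652999, β = 0.8081.

0.8081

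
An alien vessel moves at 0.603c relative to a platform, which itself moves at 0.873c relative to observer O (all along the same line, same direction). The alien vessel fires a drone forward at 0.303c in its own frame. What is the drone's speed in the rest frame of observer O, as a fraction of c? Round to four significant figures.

Compose velocities in two stages. Stage 1 (into S'): u₁ = (0.303+0.603)/(1+0.303×0.603) = 0.76604.
Stage 2 (into S): u = (0.76604+0.873)/(1+0.76604×0.873) = 0.98219, so the speed is 0.9822c.

0.9822c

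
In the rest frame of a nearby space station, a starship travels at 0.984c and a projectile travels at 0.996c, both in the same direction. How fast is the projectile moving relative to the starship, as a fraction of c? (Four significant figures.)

Transform to the starship's frame: u' = (u − v)/(1 − uv/c²).
u' = (0.996 − 0.984)/(1 − 0.996×0.984) = 0.012/0.019936 = 0.60193.
Speed in the starship's frame: 0.6019c (in the same direction).

0.6019c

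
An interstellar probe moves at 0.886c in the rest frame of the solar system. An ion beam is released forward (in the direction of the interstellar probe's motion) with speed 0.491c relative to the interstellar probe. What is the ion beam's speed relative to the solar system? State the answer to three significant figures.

0.960c

Relativistic velocity addition: u = (u' + v)/(1 + u'v/c²), with u' = 0.491c and v = 0.886c.
Numerator: 0.491 + 0.886 = 1.377. Denominator: 1 + (0.491)(0.886) = 1.435026.
u = 1.377/1.435026 = 0.95956, so the speed is 0.960c.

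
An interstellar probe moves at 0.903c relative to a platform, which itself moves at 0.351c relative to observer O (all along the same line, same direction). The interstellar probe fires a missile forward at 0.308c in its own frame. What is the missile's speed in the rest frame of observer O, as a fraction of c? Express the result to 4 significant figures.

0.9744c

First combine the missile and interstellar probe (S''→S'): u₁ = (0.308 + 0.903)/(1 + 0.308×0.903) = 1.211/1.278124 = 0.94748.
Then combine with the platform (S'→S): u = (0.94748 + 0.351)/(1 + 0.94748×0.351) = 1.29848/1.33256548 = 0.97442.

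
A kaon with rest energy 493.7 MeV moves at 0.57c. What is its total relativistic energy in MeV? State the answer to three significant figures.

601 MeV

With β = 0.57, γ = 1/√(1 − 0.57²) = 1/√0.6751 = 1.2171.
Total energy: E = γmc² = 1.2171 × 493.7 MeV = 601 MeV.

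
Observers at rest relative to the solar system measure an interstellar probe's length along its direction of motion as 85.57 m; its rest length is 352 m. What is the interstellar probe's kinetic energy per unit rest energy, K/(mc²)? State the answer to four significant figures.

3.114

Length contraction gives γ = L₀/L = 352/85.57 = 4.11359.
K/(mc²) = γ − 1 = 4.11359 − 1 = 3.114.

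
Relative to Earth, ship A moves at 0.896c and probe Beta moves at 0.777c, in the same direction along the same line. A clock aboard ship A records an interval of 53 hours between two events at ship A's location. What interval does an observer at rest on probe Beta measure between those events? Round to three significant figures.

Transform ship A's velocity into probe Beta's frame: (0.896 − 0.777)/(1 − 0.896·0.777) = 0.119/0.303808, so the relative speed is 0.39169c.
At |u| = 0.39169c, γ = (1 − 0.153421)^(−1/2) = 1.0868.
The clock on ship A records proper time, so probe Beta measures Δt = γΔτ = 1.0868 × 53 = 57.6 hours.

57.6 hours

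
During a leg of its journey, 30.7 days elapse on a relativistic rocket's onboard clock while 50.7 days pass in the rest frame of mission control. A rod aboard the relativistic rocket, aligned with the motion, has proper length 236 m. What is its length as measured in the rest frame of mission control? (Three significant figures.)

143 m

The time-dilation ratio gives γ = 50.7/30.7 = 1.65147.
L = L₀/γ = 236/1.65147 = 143 m.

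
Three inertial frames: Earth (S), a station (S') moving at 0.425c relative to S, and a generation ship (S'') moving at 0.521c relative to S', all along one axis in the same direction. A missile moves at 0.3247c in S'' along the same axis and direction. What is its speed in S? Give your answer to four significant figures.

Apply u = (u'+v)/(1+u'v) twice. Missile in the station frame: (0.3247+0.521)/(1+0.3247·0.521) = 0.8457/1.1691687 = 0.72333c.
That velocity, transformed to the rest frame of Earth: (0.72333+0.425)/(1+0.72333·0.425) = 1.14833/1.30741525 = 0.87832c.

0.8783c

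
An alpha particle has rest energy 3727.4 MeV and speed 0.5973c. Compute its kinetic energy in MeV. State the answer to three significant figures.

With β = 0.5973, γ = 1/√(1 − 0.5973²) = 1/√0.64323271 = 1.24685.
Kinetic energy: K = (γ − 1)mc² = (1.24685 − 1) × 3727.4 MeV = 0.24685 × 3727.4 = 920 MeV.

920 MeV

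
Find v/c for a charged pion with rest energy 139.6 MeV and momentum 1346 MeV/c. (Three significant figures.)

0.995

βγ = pc/(mc²) = 1346/139.6 = 9.6418.
Since γ² = 1 + (βγ)² = 93.9643, γ = √93.9643 = 9.69352, and β = (βγ)/γ = 9.6418/9.69352 = 0.995.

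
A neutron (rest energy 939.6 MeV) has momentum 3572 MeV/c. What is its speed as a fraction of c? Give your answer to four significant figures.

pc/(mc²) = 3572/939.6 = 3.8016 = βγ = β/√(1−β²).
So β² = x²/(1 + x²) with x = 3.8016: x² = 14.4522, β² = 14.4522/15.4522 = 0.935284, β = 0.9671.

0.9671c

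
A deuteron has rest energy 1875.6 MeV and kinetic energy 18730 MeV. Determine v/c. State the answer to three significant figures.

γ = 1 + K/(mc²) = 1 + 18730/1875.6 = 10.986.
β = √(1 − 1/γ²) = √(1 − 0.00828554) = √0.99171446 = 0.996.

0.996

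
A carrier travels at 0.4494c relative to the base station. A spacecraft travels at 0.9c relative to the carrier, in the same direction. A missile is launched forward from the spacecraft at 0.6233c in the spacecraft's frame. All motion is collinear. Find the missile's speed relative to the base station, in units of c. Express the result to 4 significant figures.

Apply u = (u'+v)/(1+u'v) twice. Missile in the carrier frame: (0.6233+0.9)/(1+0.6233·0.9) = 1.5233/1.56097 = 0.97587c.
That velocity, transformed to the rest frame of the base station: (0.97587+0.4494)/(1+0.97587·0.4494) = 1.42527/1.438555978 = 0.99076c.

0.9908c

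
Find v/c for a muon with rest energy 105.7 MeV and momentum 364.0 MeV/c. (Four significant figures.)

0.9603

βγ = pc/(mc²) = 364.0/105.7 = 3.4437.
Since γ² = 1 + (βγ)² = 12.8591, γ = √12.8591 = 3.58596, and β = (βγ)/γ = 3.4437/3.58596 = 0.9603.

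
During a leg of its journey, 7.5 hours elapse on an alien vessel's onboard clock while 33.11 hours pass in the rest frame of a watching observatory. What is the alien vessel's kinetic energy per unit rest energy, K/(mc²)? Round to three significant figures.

From Δt = γΔτ: γ = 33.11/7.5 = 4.41467.
K/(mc²) = γ − 1 = 4.41467 − 1 = 3.41.

3.41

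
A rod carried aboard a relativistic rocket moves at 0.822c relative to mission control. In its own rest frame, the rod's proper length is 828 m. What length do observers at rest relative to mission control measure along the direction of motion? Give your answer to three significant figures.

472 m

γ = 1/√(1 − β²) = 1/√(1 − 0.675684) = 1/√0.324316 = 1/0.569487 = 1.756.
Length contraction: L = L₀/γ = 828/1.756 = 472 m.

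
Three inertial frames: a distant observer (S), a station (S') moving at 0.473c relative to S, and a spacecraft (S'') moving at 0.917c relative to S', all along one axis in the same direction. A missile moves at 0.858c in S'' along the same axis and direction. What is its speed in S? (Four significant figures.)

Apply u = (u'+v)/(1+u'v) twice. Missile in the station frame: (0.858+0.917)/(1+0.858·0.917) = 1.775/1.786786 = 0.9934c.
That velocity, transformed to the rest frame of a distant observer: (0.9934+0.473)/(1+0.9934·0.473) = 1.4664/1.4698782 = 0.99763c.

0.9976c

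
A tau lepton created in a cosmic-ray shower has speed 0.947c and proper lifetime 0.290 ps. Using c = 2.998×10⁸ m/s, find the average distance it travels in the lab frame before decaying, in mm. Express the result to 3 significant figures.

0.256 mm

Lorentz factor: γ = (1 − 0.896809)^(−1/2) = 3.113.
Lab-frame lifetime: Δt = γτ = 3.113 × 0.290 ps = 0.90277 ps.
Distance: d = vΔt = 0.947 × 2.998×10⁸ m/s × 9.0277×10^-13 s = 2.56×10^-4 m = 0.256 mm.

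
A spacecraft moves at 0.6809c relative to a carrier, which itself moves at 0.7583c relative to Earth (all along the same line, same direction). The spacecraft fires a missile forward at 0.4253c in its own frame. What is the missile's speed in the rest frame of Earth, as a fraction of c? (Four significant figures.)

0.9792c

Compose velocities in two stages. Stage 1 (into S'): u₁ = (0.4253+0.6809)/(1+0.4253×0.6809) = 0.85779.
Stage 2 (into S): u = (0.85779+0.7583)/(1+0.85779×0.7583) = 0.97917, so the speed is 0.9792c.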